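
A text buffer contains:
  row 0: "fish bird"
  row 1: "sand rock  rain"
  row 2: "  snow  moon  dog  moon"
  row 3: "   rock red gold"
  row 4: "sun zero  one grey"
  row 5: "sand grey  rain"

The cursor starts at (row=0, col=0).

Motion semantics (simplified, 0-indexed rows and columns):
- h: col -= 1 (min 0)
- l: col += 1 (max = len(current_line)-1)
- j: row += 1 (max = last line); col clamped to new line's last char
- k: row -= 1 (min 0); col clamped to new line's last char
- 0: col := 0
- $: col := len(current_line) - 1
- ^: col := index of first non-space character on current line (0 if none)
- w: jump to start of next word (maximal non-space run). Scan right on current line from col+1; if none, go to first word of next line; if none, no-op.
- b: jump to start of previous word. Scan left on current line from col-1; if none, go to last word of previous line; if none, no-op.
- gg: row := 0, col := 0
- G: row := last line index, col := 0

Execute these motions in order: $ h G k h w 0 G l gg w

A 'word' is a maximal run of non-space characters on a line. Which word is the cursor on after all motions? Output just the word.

After 1 ($): row=0 col=8 char='d'
After 2 (h): row=0 col=7 char='r'
After 3 (G): row=5 col=0 char='s'
After 4 (k): row=4 col=0 char='s'
After 5 (h): row=4 col=0 char='s'
After 6 (w): row=4 col=4 char='z'
After 7 (0): row=4 col=0 char='s'
After 8 (G): row=5 col=0 char='s'
After 9 (l): row=5 col=1 char='a'
After 10 (gg): row=0 col=0 char='f'
After 11 (w): row=0 col=5 char='b'

Answer: bird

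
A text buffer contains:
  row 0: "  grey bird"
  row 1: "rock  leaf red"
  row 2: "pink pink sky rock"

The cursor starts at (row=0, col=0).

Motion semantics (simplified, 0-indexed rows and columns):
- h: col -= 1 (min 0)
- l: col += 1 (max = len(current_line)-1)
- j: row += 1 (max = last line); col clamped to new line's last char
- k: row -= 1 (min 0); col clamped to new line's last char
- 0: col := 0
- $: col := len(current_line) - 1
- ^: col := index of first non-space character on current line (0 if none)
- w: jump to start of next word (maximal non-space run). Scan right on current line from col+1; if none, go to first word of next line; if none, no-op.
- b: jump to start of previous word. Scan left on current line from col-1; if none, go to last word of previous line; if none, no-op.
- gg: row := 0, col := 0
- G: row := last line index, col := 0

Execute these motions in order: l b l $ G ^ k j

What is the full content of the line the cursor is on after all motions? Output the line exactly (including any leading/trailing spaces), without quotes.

Answer: pink pink sky rock

Derivation:
After 1 (l): row=0 col=1 char='_'
After 2 (b): row=0 col=1 char='_'
After 3 (l): row=0 col=2 char='g'
After 4 ($): row=0 col=10 char='d'
After 5 (G): row=2 col=0 char='p'
After 6 (^): row=2 col=0 char='p'
After 7 (k): row=1 col=0 char='r'
After 8 (j): row=2 col=0 char='p'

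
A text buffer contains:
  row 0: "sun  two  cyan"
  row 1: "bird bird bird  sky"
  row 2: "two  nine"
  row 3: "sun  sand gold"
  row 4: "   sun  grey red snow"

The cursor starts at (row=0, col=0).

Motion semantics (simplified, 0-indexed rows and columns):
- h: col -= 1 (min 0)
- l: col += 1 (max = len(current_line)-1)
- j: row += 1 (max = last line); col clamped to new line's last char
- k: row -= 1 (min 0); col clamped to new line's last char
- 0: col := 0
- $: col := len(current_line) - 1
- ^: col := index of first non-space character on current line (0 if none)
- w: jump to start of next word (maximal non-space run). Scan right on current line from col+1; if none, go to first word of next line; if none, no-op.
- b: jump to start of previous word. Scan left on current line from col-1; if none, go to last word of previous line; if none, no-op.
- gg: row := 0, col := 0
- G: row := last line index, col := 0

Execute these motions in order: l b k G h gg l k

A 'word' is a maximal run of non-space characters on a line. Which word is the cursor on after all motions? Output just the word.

After 1 (l): row=0 col=1 char='u'
After 2 (b): row=0 col=0 char='s'
After 3 (k): row=0 col=0 char='s'
After 4 (G): row=4 col=0 char='_'
After 5 (h): row=4 col=0 char='_'
After 6 (gg): row=0 col=0 char='s'
After 7 (l): row=0 col=1 char='u'
After 8 (k): row=0 col=1 char='u'

Answer: sun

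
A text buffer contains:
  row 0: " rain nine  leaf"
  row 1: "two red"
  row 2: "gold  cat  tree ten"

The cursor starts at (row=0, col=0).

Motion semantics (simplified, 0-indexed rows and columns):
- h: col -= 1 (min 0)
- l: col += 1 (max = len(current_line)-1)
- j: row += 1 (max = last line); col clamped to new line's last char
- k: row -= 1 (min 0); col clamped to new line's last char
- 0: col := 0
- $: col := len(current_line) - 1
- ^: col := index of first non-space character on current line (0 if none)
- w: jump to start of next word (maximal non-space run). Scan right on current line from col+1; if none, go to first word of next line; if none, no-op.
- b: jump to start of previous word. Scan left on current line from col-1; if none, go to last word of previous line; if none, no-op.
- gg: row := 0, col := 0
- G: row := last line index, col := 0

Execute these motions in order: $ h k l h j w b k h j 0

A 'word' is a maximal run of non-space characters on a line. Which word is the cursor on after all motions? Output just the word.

After 1 ($): row=0 col=15 char='f'
After 2 (h): row=0 col=14 char='a'
After 3 (k): row=0 col=14 char='a'
After 4 (l): row=0 col=15 char='f'
After 5 (h): row=0 col=14 char='a'
After 6 (j): row=1 col=6 char='d'
After 7 (w): row=2 col=0 char='g'
After 8 (b): row=1 col=4 char='r'
After 9 (k): row=0 col=4 char='n'
After 10 (h): row=0 col=3 char='i'
After 11 (j): row=1 col=3 char='_'
After 12 (0): row=1 col=0 char='t'

Answer: two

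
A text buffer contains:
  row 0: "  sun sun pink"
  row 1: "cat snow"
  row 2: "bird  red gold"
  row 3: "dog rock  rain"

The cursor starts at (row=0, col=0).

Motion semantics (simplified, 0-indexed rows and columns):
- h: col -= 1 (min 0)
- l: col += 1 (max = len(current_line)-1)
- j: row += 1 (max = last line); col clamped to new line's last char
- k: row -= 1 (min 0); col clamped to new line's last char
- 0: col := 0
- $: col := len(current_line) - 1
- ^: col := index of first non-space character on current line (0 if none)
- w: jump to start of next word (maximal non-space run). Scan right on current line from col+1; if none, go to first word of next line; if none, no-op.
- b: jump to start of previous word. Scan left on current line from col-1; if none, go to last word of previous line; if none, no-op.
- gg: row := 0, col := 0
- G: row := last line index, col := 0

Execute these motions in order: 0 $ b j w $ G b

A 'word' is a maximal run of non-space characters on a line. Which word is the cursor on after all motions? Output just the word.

After 1 (0): row=0 col=0 char='_'
After 2 ($): row=0 col=13 char='k'
After 3 (b): row=0 col=10 char='p'
After 4 (j): row=1 col=7 char='w'
After 5 (w): row=2 col=0 char='b'
After 6 ($): row=2 col=13 char='d'
After 7 (G): row=3 col=0 char='d'
After 8 (b): row=2 col=10 char='g'

Answer: gold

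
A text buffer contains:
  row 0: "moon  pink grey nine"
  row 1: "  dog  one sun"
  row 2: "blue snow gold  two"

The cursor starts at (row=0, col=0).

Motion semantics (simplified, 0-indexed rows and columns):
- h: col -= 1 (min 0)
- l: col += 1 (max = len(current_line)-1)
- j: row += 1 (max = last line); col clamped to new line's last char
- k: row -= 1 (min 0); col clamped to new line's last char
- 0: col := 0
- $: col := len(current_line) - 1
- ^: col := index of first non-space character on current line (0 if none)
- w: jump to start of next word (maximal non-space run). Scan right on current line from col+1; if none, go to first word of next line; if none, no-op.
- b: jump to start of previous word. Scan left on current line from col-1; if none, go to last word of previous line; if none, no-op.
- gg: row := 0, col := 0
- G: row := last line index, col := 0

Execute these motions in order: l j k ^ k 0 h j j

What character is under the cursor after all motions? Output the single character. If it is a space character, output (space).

Answer: b

Derivation:
After 1 (l): row=0 col=1 char='o'
After 2 (j): row=1 col=1 char='_'
After 3 (k): row=0 col=1 char='o'
After 4 (^): row=0 col=0 char='m'
After 5 (k): row=0 col=0 char='m'
After 6 (0): row=0 col=0 char='m'
After 7 (h): row=0 col=0 char='m'
After 8 (j): row=1 col=0 char='_'
After 9 (j): row=2 col=0 char='b'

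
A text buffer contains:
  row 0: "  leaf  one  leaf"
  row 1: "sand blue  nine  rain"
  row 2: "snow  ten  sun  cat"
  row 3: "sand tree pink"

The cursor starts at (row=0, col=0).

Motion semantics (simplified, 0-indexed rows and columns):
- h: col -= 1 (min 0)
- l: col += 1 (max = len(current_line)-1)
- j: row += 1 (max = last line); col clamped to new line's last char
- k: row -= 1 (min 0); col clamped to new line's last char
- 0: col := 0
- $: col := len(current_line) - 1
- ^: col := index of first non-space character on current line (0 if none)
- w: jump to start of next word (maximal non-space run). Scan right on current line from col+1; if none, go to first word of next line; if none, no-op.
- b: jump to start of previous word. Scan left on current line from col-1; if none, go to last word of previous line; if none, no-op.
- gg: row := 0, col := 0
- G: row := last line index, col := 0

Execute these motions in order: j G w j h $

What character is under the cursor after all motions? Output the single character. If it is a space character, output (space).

After 1 (j): row=1 col=0 char='s'
After 2 (G): row=3 col=0 char='s'
After 3 (w): row=3 col=5 char='t'
After 4 (j): row=3 col=5 char='t'
After 5 (h): row=3 col=4 char='_'
After 6 ($): row=3 col=13 char='k'

Answer: k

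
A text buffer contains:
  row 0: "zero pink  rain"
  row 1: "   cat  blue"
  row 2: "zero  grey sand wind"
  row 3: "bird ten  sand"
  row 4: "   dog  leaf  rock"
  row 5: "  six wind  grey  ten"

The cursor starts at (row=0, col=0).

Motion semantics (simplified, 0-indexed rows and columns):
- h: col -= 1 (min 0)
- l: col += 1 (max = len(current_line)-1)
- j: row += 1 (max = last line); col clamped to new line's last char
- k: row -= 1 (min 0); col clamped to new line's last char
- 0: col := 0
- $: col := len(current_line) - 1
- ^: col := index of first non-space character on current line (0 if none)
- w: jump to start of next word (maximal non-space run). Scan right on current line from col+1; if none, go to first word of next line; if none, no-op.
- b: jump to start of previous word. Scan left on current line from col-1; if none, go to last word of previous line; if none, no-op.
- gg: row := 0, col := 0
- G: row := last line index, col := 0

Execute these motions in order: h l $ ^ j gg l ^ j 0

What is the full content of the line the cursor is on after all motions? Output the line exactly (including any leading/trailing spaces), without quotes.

After 1 (h): row=0 col=0 char='z'
After 2 (l): row=0 col=1 char='e'
After 3 ($): row=0 col=14 char='n'
After 4 (^): row=0 col=0 char='z'
After 5 (j): row=1 col=0 char='_'
After 6 (gg): row=0 col=0 char='z'
After 7 (l): row=0 col=1 char='e'
After 8 (^): row=0 col=0 char='z'
After 9 (j): row=1 col=0 char='_'
After 10 (0): row=1 col=0 char='_'

Answer:    cat  blue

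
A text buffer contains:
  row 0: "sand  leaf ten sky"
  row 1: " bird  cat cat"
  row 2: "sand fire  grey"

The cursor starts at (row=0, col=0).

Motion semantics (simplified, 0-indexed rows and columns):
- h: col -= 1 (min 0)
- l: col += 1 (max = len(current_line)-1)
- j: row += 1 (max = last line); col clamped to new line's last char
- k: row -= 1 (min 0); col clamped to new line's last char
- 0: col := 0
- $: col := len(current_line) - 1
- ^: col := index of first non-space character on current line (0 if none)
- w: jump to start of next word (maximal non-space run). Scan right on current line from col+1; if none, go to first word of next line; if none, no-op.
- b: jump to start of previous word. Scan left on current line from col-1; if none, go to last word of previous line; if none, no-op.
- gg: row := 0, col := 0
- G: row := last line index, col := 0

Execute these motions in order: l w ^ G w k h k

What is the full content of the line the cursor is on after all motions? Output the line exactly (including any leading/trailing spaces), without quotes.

After 1 (l): row=0 col=1 char='a'
After 2 (w): row=0 col=6 char='l'
After 3 (^): row=0 col=0 char='s'
After 4 (G): row=2 col=0 char='s'
After 5 (w): row=2 col=5 char='f'
After 6 (k): row=1 col=5 char='_'
After 7 (h): row=1 col=4 char='d'
After 8 (k): row=0 col=4 char='_'

Answer: sand  leaf ten sky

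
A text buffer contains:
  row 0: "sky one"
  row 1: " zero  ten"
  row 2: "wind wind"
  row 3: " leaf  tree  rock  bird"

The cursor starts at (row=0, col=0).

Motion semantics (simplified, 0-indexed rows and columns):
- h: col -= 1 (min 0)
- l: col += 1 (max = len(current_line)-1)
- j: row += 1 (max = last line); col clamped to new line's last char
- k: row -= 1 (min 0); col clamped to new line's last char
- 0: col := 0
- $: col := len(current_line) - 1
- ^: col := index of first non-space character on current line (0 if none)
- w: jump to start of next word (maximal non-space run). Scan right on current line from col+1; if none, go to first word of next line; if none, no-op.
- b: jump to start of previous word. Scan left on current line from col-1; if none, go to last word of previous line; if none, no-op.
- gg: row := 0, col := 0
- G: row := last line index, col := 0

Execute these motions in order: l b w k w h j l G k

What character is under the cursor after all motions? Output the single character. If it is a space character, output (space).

Answer: w

Derivation:
After 1 (l): row=0 col=1 char='k'
After 2 (b): row=0 col=0 char='s'
After 3 (w): row=0 col=4 char='o'
After 4 (k): row=0 col=4 char='o'
After 5 (w): row=1 col=1 char='z'
After 6 (h): row=1 col=0 char='_'
After 7 (j): row=2 col=0 char='w'
After 8 (l): row=2 col=1 char='i'
After 9 (G): row=3 col=0 char='_'
After 10 (k): row=2 col=0 char='w'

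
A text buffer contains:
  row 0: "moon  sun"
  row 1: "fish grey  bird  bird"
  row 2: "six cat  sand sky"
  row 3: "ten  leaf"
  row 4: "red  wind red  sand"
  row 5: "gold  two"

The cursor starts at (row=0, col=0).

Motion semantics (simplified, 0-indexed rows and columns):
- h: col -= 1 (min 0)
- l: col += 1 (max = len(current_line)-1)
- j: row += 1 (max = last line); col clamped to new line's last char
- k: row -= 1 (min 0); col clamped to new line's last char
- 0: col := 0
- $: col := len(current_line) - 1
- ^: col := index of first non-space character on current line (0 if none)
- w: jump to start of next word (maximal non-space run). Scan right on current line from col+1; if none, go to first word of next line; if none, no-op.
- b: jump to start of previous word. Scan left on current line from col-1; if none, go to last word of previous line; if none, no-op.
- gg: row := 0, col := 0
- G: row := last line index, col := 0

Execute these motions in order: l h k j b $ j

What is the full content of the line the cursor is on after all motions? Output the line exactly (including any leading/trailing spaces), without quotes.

After 1 (l): row=0 col=1 char='o'
After 2 (h): row=0 col=0 char='m'
After 3 (k): row=0 col=0 char='m'
After 4 (j): row=1 col=0 char='f'
After 5 (b): row=0 col=6 char='s'
After 6 ($): row=0 col=8 char='n'
After 7 (j): row=1 col=8 char='y'

Answer: fish grey  bird  bird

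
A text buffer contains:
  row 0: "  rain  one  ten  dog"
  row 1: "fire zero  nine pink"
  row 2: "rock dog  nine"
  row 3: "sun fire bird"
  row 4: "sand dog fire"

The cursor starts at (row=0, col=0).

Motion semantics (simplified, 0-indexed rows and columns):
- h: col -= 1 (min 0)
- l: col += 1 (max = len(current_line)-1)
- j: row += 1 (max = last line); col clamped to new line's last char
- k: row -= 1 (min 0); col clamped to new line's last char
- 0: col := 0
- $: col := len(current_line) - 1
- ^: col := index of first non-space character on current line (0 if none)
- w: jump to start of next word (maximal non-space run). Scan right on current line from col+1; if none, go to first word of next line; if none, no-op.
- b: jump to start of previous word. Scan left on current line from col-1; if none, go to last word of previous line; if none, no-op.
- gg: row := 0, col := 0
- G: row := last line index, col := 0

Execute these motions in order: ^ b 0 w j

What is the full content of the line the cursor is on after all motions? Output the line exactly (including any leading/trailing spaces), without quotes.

Answer: fire zero  nine pink

Derivation:
After 1 (^): row=0 col=2 char='r'
After 2 (b): row=0 col=2 char='r'
After 3 (0): row=0 col=0 char='_'
After 4 (w): row=0 col=2 char='r'
After 5 (j): row=1 col=2 char='r'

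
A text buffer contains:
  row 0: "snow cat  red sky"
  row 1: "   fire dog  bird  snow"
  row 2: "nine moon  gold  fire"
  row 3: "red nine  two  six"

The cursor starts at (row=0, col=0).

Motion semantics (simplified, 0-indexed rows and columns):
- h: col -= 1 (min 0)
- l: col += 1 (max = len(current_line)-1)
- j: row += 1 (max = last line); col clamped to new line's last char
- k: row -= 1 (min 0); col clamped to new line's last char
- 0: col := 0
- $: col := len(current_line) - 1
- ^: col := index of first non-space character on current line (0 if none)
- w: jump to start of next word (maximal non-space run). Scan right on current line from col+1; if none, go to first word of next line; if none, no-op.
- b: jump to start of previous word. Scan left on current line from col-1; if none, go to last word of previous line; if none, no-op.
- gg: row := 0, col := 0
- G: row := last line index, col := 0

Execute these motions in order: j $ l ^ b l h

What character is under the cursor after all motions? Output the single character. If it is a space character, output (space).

After 1 (j): row=1 col=0 char='_'
After 2 ($): row=1 col=22 char='w'
After 3 (l): row=1 col=22 char='w'
After 4 (^): row=1 col=3 char='f'
After 5 (b): row=0 col=14 char='s'
After 6 (l): row=0 col=15 char='k'
After 7 (h): row=0 col=14 char='s'

Answer: s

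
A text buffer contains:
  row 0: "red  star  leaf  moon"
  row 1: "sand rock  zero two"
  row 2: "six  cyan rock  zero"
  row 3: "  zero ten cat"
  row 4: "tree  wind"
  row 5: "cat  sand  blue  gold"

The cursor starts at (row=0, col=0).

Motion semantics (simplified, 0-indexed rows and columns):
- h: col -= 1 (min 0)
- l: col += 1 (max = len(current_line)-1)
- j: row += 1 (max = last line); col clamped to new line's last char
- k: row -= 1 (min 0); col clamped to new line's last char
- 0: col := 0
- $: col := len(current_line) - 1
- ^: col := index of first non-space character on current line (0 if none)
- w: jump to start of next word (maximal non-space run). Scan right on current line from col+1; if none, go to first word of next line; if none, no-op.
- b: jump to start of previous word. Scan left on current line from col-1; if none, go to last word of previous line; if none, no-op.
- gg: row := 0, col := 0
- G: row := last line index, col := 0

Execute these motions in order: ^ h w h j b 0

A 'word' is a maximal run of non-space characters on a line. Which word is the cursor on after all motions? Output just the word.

After 1 (^): row=0 col=0 char='r'
After 2 (h): row=0 col=0 char='r'
After 3 (w): row=0 col=5 char='s'
After 4 (h): row=0 col=4 char='_'
After 5 (j): row=1 col=4 char='_'
After 6 (b): row=1 col=0 char='s'
After 7 (0): row=1 col=0 char='s'

Answer: sand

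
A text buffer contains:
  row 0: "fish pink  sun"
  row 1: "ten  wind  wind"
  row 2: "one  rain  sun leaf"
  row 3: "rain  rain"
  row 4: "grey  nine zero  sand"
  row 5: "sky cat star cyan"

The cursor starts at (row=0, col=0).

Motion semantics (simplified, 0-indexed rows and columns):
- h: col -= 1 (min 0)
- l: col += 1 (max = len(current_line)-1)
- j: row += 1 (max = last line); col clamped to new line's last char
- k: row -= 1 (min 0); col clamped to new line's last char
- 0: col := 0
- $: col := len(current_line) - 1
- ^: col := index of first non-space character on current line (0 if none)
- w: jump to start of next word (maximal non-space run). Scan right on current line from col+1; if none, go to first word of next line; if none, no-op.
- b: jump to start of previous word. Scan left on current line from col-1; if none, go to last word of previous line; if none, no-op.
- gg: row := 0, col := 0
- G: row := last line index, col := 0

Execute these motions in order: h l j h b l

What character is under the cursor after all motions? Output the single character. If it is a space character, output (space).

After 1 (h): row=0 col=0 char='f'
After 2 (l): row=0 col=1 char='i'
After 3 (j): row=1 col=1 char='e'
After 4 (h): row=1 col=0 char='t'
After 5 (b): row=0 col=11 char='s'
After 6 (l): row=0 col=12 char='u'

Answer: u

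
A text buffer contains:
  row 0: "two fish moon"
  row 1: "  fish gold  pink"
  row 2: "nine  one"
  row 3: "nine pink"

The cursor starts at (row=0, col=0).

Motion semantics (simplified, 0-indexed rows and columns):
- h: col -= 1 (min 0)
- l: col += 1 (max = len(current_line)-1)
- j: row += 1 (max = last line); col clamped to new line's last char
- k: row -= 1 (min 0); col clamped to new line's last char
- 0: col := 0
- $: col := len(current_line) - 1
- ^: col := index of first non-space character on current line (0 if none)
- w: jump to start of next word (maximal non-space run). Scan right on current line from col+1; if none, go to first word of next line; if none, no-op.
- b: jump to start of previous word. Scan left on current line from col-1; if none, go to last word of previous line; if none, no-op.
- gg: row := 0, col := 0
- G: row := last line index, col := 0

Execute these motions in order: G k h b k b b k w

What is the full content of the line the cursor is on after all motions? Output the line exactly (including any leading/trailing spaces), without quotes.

After 1 (G): row=3 col=0 char='n'
After 2 (k): row=2 col=0 char='n'
After 3 (h): row=2 col=0 char='n'
After 4 (b): row=1 col=13 char='p'
After 5 (k): row=0 col=12 char='n'
After 6 (b): row=0 col=9 char='m'
After 7 (b): row=0 col=4 char='f'
After 8 (k): row=0 col=4 char='f'
After 9 (w): row=0 col=9 char='m'

Answer: two fish moon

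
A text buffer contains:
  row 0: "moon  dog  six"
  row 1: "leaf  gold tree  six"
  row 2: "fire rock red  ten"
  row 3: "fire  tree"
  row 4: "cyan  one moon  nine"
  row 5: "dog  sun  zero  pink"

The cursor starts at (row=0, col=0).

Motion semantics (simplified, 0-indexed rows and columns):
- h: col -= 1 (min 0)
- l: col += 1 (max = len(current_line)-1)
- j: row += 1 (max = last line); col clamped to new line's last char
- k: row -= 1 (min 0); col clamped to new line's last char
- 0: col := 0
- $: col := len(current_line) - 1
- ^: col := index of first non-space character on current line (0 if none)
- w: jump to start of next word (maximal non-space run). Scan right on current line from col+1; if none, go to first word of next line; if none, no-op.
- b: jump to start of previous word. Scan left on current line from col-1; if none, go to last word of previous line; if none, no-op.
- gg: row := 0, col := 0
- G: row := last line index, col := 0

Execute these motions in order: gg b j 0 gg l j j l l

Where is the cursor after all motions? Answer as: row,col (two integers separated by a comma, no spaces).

Answer: 2,3

Derivation:
After 1 (gg): row=0 col=0 char='m'
After 2 (b): row=0 col=0 char='m'
After 3 (j): row=1 col=0 char='l'
After 4 (0): row=1 col=0 char='l'
After 5 (gg): row=0 col=0 char='m'
After 6 (l): row=0 col=1 char='o'
After 7 (j): row=1 col=1 char='e'
After 8 (j): row=2 col=1 char='i'
After 9 (l): row=2 col=2 char='r'
After 10 (l): row=2 col=3 char='e'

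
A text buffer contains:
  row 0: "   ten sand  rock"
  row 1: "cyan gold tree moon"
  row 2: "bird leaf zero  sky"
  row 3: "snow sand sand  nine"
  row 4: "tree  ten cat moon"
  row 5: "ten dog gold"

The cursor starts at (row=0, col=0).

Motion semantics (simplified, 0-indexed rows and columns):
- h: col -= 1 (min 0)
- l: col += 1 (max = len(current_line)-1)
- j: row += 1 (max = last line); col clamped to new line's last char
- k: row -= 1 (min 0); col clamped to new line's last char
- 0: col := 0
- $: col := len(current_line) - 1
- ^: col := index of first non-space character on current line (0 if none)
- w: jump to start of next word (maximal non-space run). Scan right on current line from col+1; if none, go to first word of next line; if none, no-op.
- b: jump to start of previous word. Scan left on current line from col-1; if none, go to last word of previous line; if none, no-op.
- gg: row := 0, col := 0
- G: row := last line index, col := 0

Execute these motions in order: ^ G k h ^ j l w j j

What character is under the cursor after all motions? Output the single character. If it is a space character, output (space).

After 1 (^): row=0 col=3 char='t'
After 2 (G): row=5 col=0 char='t'
After 3 (k): row=4 col=0 char='t'
After 4 (h): row=4 col=0 char='t'
After 5 (^): row=4 col=0 char='t'
After 6 (j): row=5 col=0 char='t'
After 7 (l): row=5 col=1 char='e'
After 8 (w): row=5 col=4 char='d'
After 9 (j): row=5 col=4 char='d'
After 10 (j): row=5 col=4 char='d'

Answer: d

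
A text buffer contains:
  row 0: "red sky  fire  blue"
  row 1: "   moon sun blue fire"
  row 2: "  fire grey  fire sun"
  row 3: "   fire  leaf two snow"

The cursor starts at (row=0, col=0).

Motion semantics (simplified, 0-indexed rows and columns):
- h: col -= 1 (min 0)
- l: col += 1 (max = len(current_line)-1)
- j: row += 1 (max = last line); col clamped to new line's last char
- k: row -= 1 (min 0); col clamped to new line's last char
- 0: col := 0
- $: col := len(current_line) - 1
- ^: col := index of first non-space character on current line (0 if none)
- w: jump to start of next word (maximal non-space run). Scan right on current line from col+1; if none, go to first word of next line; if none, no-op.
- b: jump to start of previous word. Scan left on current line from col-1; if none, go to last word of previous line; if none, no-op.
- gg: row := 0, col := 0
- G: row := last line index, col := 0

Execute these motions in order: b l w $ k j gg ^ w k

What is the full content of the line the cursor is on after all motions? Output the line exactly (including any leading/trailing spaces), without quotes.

Answer: red sky  fire  blue

Derivation:
After 1 (b): row=0 col=0 char='r'
After 2 (l): row=0 col=1 char='e'
After 3 (w): row=0 col=4 char='s'
After 4 ($): row=0 col=18 char='e'
After 5 (k): row=0 col=18 char='e'
After 6 (j): row=1 col=18 char='i'
After 7 (gg): row=0 col=0 char='r'
After 8 (^): row=0 col=0 char='r'
After 9 (w): row=0 col=4 char='s'
After 10 (k): row=0 col=4 char='s'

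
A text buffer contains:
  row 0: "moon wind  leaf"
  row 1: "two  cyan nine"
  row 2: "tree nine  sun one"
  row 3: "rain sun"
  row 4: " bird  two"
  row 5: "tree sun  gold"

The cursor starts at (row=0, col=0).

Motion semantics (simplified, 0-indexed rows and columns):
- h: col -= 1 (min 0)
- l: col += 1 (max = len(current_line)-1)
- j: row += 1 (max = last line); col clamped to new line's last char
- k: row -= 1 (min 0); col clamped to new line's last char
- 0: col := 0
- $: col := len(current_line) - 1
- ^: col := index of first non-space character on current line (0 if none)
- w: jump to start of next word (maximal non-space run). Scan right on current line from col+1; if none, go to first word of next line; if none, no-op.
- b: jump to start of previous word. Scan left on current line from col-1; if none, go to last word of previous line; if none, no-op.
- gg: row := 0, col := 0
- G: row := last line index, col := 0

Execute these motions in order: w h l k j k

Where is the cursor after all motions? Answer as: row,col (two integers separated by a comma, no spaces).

After 1 (w): row=0 col=5 char='w'
After 2 (h): row=0 col=4 char='_'
After 3 (l): row=0 col=5 char='w'
After 4 (k): row=0 col=5 char='w'
After 5 (j): row=1 col=5 char='c'
After 6 (k): row=0 col=5 char='w'

Answer: 0,5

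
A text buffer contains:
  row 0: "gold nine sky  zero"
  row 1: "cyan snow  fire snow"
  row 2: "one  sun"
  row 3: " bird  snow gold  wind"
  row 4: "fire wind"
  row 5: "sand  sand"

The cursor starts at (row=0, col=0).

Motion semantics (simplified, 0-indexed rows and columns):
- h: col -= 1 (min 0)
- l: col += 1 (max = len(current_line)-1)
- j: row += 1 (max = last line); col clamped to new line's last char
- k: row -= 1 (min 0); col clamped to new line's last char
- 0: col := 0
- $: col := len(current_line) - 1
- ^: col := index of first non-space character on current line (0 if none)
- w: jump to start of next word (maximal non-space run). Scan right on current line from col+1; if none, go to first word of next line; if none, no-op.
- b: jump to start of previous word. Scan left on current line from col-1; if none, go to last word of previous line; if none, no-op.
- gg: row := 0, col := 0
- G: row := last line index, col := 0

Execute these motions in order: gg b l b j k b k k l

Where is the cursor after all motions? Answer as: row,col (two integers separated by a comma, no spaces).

Answer: 0,1

Derivation:
After 1 (gg): row=0 col=0 char='g'
After 2 (b): row=0 col=0 char='g'
After 3 (l): row=0 col=1 char='o'
After 4 (b): row=0 col=0 char='g'
After 5 (j): row=1 col=0 char='c'
After 6 (k): row=0 col=0 char='g'
After 7 (b): row=0 col=0 char='g'
After 8 (k): row=0 col=0 char='g'
After 9 (k): row=0 col=0 char='g'
After 10 (l): row=0 col=1 char='o'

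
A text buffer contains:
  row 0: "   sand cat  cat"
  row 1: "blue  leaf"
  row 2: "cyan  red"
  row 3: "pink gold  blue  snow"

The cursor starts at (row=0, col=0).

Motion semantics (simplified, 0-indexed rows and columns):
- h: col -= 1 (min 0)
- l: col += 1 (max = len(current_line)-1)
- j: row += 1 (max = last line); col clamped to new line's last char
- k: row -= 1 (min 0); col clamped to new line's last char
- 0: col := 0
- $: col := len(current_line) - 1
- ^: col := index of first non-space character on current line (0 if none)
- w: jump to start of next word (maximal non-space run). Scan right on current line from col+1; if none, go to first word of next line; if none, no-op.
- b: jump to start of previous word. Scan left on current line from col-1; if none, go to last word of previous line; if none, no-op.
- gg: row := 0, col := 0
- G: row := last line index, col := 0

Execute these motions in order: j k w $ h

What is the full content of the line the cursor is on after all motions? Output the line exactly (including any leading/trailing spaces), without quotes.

After 1 (j): row=1 col=0 char='b'
After 2 (k): row=0 col=0 char='_'
After 3 (w): row=0 col=3 char='s'
After 4 ($): row=0 col=15 char='t'
After 5 (h): row=0 col=14 char='a'

Answer:    sand cat  cat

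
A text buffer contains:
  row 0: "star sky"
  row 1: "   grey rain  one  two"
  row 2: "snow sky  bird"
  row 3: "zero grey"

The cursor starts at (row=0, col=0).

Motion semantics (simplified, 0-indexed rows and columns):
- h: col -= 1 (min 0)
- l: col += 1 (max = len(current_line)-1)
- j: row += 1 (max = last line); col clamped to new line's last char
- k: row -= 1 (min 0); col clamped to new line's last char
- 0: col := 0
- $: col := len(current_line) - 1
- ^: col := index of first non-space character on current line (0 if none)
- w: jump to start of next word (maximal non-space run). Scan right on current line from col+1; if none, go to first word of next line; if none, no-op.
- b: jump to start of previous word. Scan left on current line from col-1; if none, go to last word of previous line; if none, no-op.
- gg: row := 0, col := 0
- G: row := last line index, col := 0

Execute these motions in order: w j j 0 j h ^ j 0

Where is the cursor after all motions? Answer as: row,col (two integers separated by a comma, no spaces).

After 1 (w): row=0 col=5 char='s'
After 2 (j): row=1 col=5 char='e'
After 3 (j): row=2 col=5 char='s'
After 4 (0): row=2 col=0 char='s'
After 5 (j): row=3 col=0 char='z'
After 6 (h): row=3 col=0 char='z'
After 7 (^): row=3 col=0 char='z'
After 8 (j): row=3 col=0 char='z'
After 9 (0): row=3 col=0 char='z'

Answer: 3,0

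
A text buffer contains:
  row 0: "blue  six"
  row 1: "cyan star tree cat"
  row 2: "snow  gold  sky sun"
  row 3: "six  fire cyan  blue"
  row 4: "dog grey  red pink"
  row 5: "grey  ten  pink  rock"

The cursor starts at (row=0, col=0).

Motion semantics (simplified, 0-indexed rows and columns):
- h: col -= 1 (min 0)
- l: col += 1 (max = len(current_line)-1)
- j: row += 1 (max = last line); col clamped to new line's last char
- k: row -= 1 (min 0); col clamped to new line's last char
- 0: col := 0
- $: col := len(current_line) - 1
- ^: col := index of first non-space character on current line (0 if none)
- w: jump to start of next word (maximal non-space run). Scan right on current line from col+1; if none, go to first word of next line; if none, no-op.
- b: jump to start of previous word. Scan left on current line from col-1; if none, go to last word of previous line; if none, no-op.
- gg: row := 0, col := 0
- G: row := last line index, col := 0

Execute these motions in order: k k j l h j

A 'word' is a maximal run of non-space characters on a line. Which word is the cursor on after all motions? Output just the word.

Answer: snow

Derivation:
After 1 (k): row=0 col=0 char='b'
After 2 (k): row=0 col=0 char='b'
After 3 (j): row=1 col=0 char='c'
After 4 (l): row=1 col=1 char='y'
After 5 (h): row=1 col=0 char='c'
After 6 (j): row=2 col=0 char='s'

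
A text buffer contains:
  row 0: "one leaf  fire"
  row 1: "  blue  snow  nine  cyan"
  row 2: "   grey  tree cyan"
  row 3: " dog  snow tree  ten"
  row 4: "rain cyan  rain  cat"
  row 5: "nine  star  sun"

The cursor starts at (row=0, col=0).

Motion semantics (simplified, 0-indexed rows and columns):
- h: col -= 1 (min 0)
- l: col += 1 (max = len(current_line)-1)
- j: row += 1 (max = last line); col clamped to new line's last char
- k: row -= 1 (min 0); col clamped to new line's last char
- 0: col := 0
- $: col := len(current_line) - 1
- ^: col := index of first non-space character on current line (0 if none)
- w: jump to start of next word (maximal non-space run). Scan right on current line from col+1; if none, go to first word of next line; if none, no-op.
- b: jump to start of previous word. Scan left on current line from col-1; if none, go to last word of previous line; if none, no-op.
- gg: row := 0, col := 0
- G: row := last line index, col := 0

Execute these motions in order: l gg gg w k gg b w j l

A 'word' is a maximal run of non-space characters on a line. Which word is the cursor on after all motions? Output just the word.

Answer: blue

Derivation:
After 1 (l): row=0 col=1 char='n'
After 2 (gg): row=0 col=0 char='o'
After 3 (gg): row=0 col=0 char='o'
After 4 (w): row=0 col=4 char='l'
After 5 (k): row=0 col=4 char='l'
After 6 (gg): row=0 col=0 char='o'
After 7 (b): row=0 col=0 char='o'
After 8 (w): row=0 col=4 char='l'
After 9 (j): row=1 col=4 char='u'
After 10 (l): row=1 col=5 char='e'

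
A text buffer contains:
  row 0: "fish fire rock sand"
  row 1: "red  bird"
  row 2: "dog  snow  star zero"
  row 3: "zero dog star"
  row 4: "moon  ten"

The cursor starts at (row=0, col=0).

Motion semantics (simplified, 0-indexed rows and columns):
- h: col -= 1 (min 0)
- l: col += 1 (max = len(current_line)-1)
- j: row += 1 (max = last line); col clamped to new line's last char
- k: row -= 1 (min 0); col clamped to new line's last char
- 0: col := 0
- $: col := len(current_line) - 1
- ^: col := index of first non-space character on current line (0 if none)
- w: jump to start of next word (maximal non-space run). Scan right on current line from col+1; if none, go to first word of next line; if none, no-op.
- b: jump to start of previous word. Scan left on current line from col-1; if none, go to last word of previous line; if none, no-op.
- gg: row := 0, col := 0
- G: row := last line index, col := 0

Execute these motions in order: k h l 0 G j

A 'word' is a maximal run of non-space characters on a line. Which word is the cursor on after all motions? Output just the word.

After 1 (k): row=0 col=0 char='f'
After 2 (h): row=0 col=0 char='f'
After 3 (l): row=0 col=1 char='i'
After 4 (0): row=0 col=0 char='f'
After 5 (G): row=4 col=0 char='m'
After 6 (j): row=4 col=0 char='m'

Answer: moon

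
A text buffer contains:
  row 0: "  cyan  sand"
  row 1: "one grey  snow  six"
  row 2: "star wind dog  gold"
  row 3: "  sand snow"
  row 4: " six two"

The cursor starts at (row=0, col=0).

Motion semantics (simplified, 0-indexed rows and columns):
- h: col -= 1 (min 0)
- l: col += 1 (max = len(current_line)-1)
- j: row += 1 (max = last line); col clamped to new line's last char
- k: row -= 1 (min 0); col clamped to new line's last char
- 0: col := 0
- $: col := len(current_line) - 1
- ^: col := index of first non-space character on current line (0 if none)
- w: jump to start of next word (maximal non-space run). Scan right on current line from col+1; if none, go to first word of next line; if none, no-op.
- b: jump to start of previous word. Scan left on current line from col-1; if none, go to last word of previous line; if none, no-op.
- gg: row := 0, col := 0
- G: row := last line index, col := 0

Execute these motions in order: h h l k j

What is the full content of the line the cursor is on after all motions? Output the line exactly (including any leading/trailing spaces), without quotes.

After 1 (h): row=0 col=0 char='_'
After 2 (h): row=0 col=0 char='_'
After 3 (l): row=0 col=1 char='_'
After 4 (k): row=0 col=1 char='_'
After 5 (j): row=1 col=1 char='n'

Answer: one grey  snow  six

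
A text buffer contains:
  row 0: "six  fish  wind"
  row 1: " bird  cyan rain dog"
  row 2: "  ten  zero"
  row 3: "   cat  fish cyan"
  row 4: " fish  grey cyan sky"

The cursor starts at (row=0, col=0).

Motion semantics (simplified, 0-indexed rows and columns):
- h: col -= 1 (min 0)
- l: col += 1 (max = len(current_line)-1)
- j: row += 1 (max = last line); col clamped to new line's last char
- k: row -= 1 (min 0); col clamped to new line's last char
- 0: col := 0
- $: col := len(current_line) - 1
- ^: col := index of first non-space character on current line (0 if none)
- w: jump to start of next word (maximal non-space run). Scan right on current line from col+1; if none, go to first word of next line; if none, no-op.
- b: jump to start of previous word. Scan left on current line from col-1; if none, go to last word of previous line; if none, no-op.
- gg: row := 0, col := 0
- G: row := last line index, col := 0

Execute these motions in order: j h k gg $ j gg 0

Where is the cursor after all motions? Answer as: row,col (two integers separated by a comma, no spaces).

After 1 (j): row=1 col=0 char='_'
After 2 (h): row=1 col=0 char='_'
After 3 (k): row=0 col=0 char='s'
After 4 (gg): row=0 col=0 char='s'
After 5 ($): row=0 col=14 char='d'
After 6 (j): row=1 col=14 char='i'
After 7 (gg): row=0 col=0 char='s'
After 8 (0): row=0 col=0 char='s'

Answer: 0,0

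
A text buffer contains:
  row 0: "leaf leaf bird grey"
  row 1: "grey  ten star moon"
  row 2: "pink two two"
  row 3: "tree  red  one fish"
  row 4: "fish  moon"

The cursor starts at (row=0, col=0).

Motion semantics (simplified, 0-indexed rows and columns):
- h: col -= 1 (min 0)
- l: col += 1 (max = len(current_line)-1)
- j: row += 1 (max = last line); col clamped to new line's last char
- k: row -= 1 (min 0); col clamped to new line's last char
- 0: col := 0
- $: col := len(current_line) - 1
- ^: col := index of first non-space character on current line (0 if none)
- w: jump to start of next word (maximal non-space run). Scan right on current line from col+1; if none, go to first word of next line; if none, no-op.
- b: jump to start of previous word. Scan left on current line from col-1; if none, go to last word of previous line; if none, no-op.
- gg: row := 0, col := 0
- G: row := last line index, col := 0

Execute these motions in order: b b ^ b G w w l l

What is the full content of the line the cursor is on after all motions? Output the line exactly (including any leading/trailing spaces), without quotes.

After 1 (b): row=0 col=0 char='l'
After 2 (b): row=0 col=0 char='l'
After 3 (^): row=0 col=0 char='l'
After 4 (b): row=0 col=0 char='l'
After 5 (G): row=4 col=0 char='f'
After 6 (w): row=4 col=6 char='m'
After 7 (w): row=4 col=6 char='m'
After 8 (l): row=4 col=7 char='o'
After 9 (l): row=4 col=8 char='o'

Answer: fish  moon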